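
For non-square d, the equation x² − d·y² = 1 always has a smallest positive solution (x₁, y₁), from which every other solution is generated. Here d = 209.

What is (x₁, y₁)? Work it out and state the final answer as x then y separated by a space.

√209 → a₀=14, period (2,5,3,2,3,5,2,28); ℓ=8 even so k=7
i=0: a=14 ⇒ p=14, q=1
…
i=3: a=3 ⇒ p=506, q=35
i=4: a=2 ⇒ p=1171, q=81
…
i=6: a=5 ⇒ p=21266, q=1471
i=7: a=2 ⇒ p=46551, q=3220
→ (46551, 3220).  Check: 46551²=2166995601, 209·3220²=2166995600, difference 1.

46551 3220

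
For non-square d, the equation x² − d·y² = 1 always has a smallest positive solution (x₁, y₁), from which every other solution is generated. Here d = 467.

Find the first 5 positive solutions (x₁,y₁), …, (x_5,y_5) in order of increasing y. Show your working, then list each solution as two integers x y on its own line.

1625626 75225
5285319783751 244575431700
17183906517558380626 795176361465413175
55869210433019434807260001 2585318735566902940613400
181644882158758119549456134390626 8405522709648569143113732563625

[21; 1,1,1,1,3,…,1,1,42] for √467; ℓ=14 ⇒ convergent index 13
a_0=21:  p_0=21·1+0=21,  q_0=21·0+1=1
a_1=1:  p_1=1·21+1=22,  q_1=1·1+0=1
…
a_3=1:  p_3=1·43+22=65,  q_3=1·2+1=3
…
a_5=3:  p_5=3·108+65=389,  q_5=3·5+3=18
…
a_7=21:  p_7=21·1275+389=27164,  q_7=21·59+18=1257
a_8=3:  p_8=3·27164+1275=82767,  q_8=3·1257+59=3830
a_9=3:  p_9=3·82767+27164=275465,  q_9=3·3830+1257=12747
…
a_12=1:  p_12=1·633697+358232=991929,  q_12=1·29324+16577=45901
a_13=1:  p_13=1·991929+633697=1625626,  q_13=1·45901+29324=75225
→ (1625626, 75225).  Check: 1625626²=2642659891876, 467·75225²=2642659891875, difference 1.
(1625626+75225√467)^2 = 5285319783751 + 244575431700√467
(1625626+75225√467)^3 = 17183906517558380626 + 795176361465413175√467
(1625626+75225√467)^4 = 55869210433019434807260001 + 2585318735566902940613400√467
(1625626+75225√467)^5 = 181644882158758119549456134390626 + 8405522709648569143113732563625√467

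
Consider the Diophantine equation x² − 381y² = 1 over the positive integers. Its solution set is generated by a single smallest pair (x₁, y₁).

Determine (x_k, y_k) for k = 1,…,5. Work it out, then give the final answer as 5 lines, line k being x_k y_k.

d=381: √d = [19; 1,1,12,1,1,38] (ℓ=6, even), read p_5/q_5
step 0: (19, 1)  from 19·(1,0) + (0,1)
step 1: (20, 1)  from 1·(19,1) + (1,0)
…
step 3: (488, 25)  from 12·(39,2) + (20,1)
step 4: (527, 27)  from 1·(488,25) + (39,2)
step 5: (1015, 52)  from 1·(527,27) + (488,25)
(x₁, y₁) = (1015, 52);  1015² − 381·52² = 1 ✓
(x_2, y_2) = (1015·1015 + 381·52·52, 1015·52 + 52·1015) = (2060449, 105560)
(x_3, y_3) = (1015·2060449 + 381·52·105560, 1015·105560 + 52·2060449) = (4182710455, 214286748)
(x_4, y_4) = (1015·4182710455 + 381·52·214286748, 1015·214286748 + 52·4182710455) = (8490900163201, 435001992880)
(x_5, y_5) = (1015·8490900163201 + 381·52·435001992880, 1015·435001992880 + 52·8490900163201) = (17236523148587575, 883053831259652)

1015 52
2060449 105560
4182710455 214286748
8490900163201 435001992880
17236523148587575 883053831259652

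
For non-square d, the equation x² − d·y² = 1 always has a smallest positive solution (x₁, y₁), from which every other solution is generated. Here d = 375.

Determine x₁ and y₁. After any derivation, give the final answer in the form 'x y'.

15124 781

√375 → a₀=19, period (2,1,2,1,5,1,2,1,2,38); ℓ=10 even so k=9
k=0  a_k=19  p_k/q_k = 19/1
k=1  a_k=2  p_k/q_k = 39/2
…
k=3  a_k=2  p_k/q_k = 155/8
k=4  a_k=1  p_k/q_k = 213/11
k=5  a_k=5  p_k/q_k = 1220/63
k=6  a_k=1  p_k/q_k = 1433/74
k=7  a_k=2  p_k/q_k = 4086/211
k=8  a_k=1  p_k/q_k = 5519/285
k=9  a_k=2  p_k/q_k = 15124/781
(x₁, y₁) = (15124, 781);  15124² − 375·781² = 1 ✓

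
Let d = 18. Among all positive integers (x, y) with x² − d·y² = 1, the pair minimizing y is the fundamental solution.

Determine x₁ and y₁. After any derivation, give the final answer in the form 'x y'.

√18 → a₀=4, period (4,8); ℓ=2 even so k=1
a_0=4:  p_0=4·1+0=4,  q_0=4·0+1=1
a_1=4:  p_1=4·4+1=17,  q_1=4·1+0=4
(x₁, y₁) = (17, 4);  17² − 18·4² = 1 ✓

17 4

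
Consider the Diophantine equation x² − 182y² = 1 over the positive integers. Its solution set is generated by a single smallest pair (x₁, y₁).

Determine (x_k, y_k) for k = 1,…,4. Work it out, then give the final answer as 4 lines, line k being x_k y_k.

27 2
1457 108
78651 5830
4245697 314712

√182 = [13; 2,26, …], period ℓ=2 (even) → k=1
k=0  a_k=13  p_k/q_k = 13/1
k=1  a_k=2  p_k/q_k = 27/2
(x₁, y₁) = (27, 2);  27² − 182·2² = 1 ✓
n=2: (27,2)∘(27,2) = (27·27+182·2·2, 27·2+2·27) = (1457,108)
n=3: (1457,108)∘(27,2) = (27·1457+182·2·108, 27·108+2·1457) = (78651,5830)
n=4: (78651,5830)∘(27,2) = (27·78651+182·2·5830, 27·5830+2·78651) = (4245697,314712)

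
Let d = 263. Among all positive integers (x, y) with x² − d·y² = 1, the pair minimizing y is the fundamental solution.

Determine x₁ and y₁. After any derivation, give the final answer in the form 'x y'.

d=263: √d = [16; 4,1,1,1,1,15,1,1,1,1,4,32] (ℓ=12, even), read p_11/q_11
k=0  a_k=16  p_k/q_k = 16/1
k=1  a_k=4  p_k/q_k = 65/4
k=2  a_k=1  p_k/q_k = 81/5
…
k=4  a_k=1  p_k/q_k = 227/14
…
k=6  a_k=15  p_k/q_k = 5822/359
k=7  a_k=1  p_k/q_k = 6195/382
…
k=9  a_k=1  p_k/q_k = 18212/1123
k=10  a_k=1  p_k/q_k = 30229/1864
k=11  a_k=4  p_k/q_k = 139128/8579
fundamental: x₁=139128, y₁=8579  (since 19356600384 − 263·73599241 = 1)

139128 8579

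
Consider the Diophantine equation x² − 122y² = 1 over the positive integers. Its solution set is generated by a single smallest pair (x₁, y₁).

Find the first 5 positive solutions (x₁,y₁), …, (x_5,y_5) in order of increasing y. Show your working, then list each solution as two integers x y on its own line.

243 22
118097 10692
57394899 5196290
27893802817 2525386248
13556330774163 1227332520238

√122 → a₀=11, period (22); ℓ=1 odd so k=1
k=0  a_k=11  p_k/q_k = 11/1
k=1  a_k=22  p_k/q_k = 243/22
fundamental: x₁=243, y₁=22  (since 59049 − 122·484 = 1)
(243+22√122)^2 = 118097 + 10692√122
(243+22√122)^3 = 57394899 + 5196290√122
(243+22√122)^4 = 27893802817 + 2525386248√122
(243+22√122)^5 = 13556330774163 + 1227332520238√122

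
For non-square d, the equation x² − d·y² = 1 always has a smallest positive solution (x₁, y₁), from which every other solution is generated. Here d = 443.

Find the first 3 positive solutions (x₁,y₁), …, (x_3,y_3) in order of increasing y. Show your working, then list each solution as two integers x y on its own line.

442 21
390727 18564
345402226 16410555

√443 → a₀=21, period (21,42); ℓ=2 even so k=1
step 0: (21, 1)  from 21·(1,0) + (0,1)
step 1: (442, 21)  from 21·(21,1) + (1,0)
fundamental: x₁=442, y₁=21  (since 195364 − 443·441 = 1)
k=2:  x_2 = 442·442+443·21·21 = 390727,  y_2 = 442·21+21·442 = 18564
k=3:  x_3 = 442·390727+443·21·18564 = 345402226,  y_3 = 442·18564+21·390727 = 16410555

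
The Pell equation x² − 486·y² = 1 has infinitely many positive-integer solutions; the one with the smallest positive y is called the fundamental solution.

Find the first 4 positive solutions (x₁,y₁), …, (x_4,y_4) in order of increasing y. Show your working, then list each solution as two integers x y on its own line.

485 22
470449 21340
456335045 20699778
442644523201 20078763320

√486 → a₀=22, period (22,44); ℓ=2 even so k=1
step 0: (22, 1)  from 22·(1,0) + (0,1)
step 1: (485, 22)  from 22·(22,1) + (1,0)
(x₁, y₁) = (485, 22);  485² − 486·22² = 1 ✓
n=2: (485,22)∘(485,22) = (485·485+486·22·22, 485·22+22·485) = (470449,21340)
n=3: (470449,21340)∘(485,22) = (485·470449+486·22·21340, 485·21340+22·470449) = (456335045,20699778)
n=4: (456335045,20699778)∘(485,22) = (485·456335045+486·22·20699778, 485·20699778+22·456335045) = (442644523201,20078763320)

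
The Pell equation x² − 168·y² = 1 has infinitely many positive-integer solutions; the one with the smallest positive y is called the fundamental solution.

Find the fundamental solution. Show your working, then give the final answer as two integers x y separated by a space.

√168 → a₀=12, period (1,24); ℓ=2 even so k=1
step 0: (12, 1)  from 12·(1,0) + (0,1)
step 1: (13, 1)  from 1·(12,1) + (1,0)
fundamental: x₁=13, y₁=1  (since 169 − 168·1 = 1)

13 1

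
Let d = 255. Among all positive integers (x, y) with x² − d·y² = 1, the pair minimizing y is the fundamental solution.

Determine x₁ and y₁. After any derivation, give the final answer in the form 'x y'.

16 1

[15; 1,30] for √255; ℓ=2 ⇒ convergent index 1
step 0: (15, 1)  from 15·(1,0) + (0,1)
step 1: (16, 1)  from 1·(15,1) + (1,0)
→ (16, 1).  Check: 16²=256, 255·1²=255, difference 1.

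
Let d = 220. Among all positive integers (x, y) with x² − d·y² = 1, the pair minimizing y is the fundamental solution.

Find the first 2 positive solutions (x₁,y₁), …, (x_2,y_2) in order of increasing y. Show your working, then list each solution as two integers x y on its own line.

89 6
15841 1068

[14; 1,4,1,28] for √220; ℓ=4 ⇒ convergent index 3
k=0  a_k=14  p_k/q_k = 14/1
k=1  a_k=1  p_k/q_k = 15/1
k=2  a_k=4  p_k/q_k = 74/5
k=3  a_k=1  p_k/q_k = 89/6
fundamental: x₁=89, y₁=6  (since 7921 − 220·36 = 1)
(x_2, y_2) = (89·89 + 220·6·6, 89·6 + 6·89) = (15841, 1068)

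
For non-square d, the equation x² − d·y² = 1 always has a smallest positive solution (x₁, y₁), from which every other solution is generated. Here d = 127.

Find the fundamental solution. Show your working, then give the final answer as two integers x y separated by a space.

4730624 419775

√127 → a₀=11, period (3,1,2,2,7,11,7,2,2,1,3,22); ℓ=12 even so k=11
a_0=11:  p_0=11·1+0=11,  q_0=11·0+1=1
a_1=3:  p_1=3·11+1=34,  q_1=3·1+0=3
a_2=1:  p_2=1·34+11=45,  q_2=1·3+1=4
…
a_6=11:  p_6=11·2175+293=24218,  q_6=11·193+26=2149
a_7=7:  p_7=7·24218+2175=171701,  q_7=7·2149+193=15236
a_8=2:  p_8=2·171701+24218=367620,  q_8=2·15236+2149=32621
…
a_10=1:  p_10=1·906941+367620=1274561,  q_10=1·80478+32621=113099
a_11=3:  p_11=3·1274561+906941=4730624,  q_11=3·113099+80478=419775
→ (4730624, 419775).  Check: 4730624²=22378803429376, 127·419775²=22378803429375, difference 1.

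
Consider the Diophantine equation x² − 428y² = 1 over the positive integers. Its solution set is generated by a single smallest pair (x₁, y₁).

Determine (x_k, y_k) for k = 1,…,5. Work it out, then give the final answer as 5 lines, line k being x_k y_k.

1850887 89466
6851565373537 331182912684
25362946559057703751 1225964295417811950
93887896135702420679780737 4538242753705644230486616
347551772829818329662915600223687 16799549031354731501369944644834

√428 → a₀=20, period (1,2,4,1,5,10,5,1,4,2,1,40); ℓ=12 even so k=11
step 0: (20, 1)  from 20·(1,0) + (0,1)
step 1: (21, 1)  from 1·(20,1) + (1,0)
step 2: (62, 3)  from 2·(21,1) + (20,1)
…
step 4: (331, 16)  from 1·(269,13) + (62,3)
step 5: (1924, 93)  from 5·(331,16) + (269,13)
…
step 7: (99779, 4823)  from 5·(19571,946) + (1924,93)
step 8: (119350, 5769)  from 1·(99779,4823) + (19571,946)
step 9: (577179, 27899)  from 4·(119350,5769) + (99779,4823)
step 10: (1273708, 61567)  from 2·(577179,27899) + (119350,5769)
step 11: (1850887, 89466)  from 1·(1273708,61567) + (577179,27899)
→ (1850887, 89466).  Check: 1850887²=3425782686769, 428·89466²=3425782686768, difference 1.
(x_2, y_2) = (1850887·1850887 + 428·89466·89466, 1850887·89466 + 89466·1850887) = (6851565373537, 331182912684)
(x_3, y_3) = (1850887·6851565373537 + 428·89466·331182912684, 1850887·331182912684 + 89466·6851565373537) = (25362946559057703751, 1225964295417811950)
(x_4, y_4) = (1850887·25362946559057703751 + 428·89466·1225964295417811950, 1850887·1225964295417811950 + 89466·25362946559057703751) = (93887896135702420679780737, 4538242753705644230486616)
(x_5, y_5) = (1850887·93887896135702420679780737 + 428·89466·4538242753705644230486616, 1850887·4538242753705644230486616 + 89466·93887896135702420679780737) = (347551772829818329662915600223687, 16799549031354731501369944644834)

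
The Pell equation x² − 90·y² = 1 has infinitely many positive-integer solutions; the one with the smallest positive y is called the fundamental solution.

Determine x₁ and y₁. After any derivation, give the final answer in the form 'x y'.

19 2

√90 = [9; 2,18, …], period ℓ=2 (even) → k=1
a_0=9:  p_0=9·1+0=9,  q_0=9·0+1=1
a_1=2:  p_1=2·9+1=19,  q_1=2·1+0=2
fundamental: x₁=19, y₁=2  (since 361 − 90·4 = 1)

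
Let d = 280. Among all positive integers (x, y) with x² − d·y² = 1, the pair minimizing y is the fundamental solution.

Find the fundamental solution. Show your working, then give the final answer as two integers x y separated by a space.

[16; 1,2,1,2,1,32] for √280; ℓ=6 ⇒ convergent index 5
i=0: a=16 ⇒ p=16, q=1
i=1: a=1 ⇒ p=17, q=1
i=2: a=2 ⇒ p=50, q=3
…
i=4: a=2 ⇒ p=184, q=11
i=5: a=1 ⇒ p=251, q=15
fundamental: x₁=251, y₁=15  (since 63001 − 280·225 = 1)

251 15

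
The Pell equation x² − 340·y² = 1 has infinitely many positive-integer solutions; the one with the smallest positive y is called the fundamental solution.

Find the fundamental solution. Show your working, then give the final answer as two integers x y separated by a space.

[18; 2,3,1,1,1,…,3,2,36] for √340; ℓ=14 ⇒ convergent index 13
a_0=18:  p_0=18·1+0=18,  q_0=18·0+1=1
a_1=2:  p_1=2·18+1=37,  q_1=2·1+0=2
a_2=3:  p_2=3·37+18=129,  q_2=3·2+1=7
a_3=1:  p_3=1·129+37=166,  q_3=1·7+2=9
a_4=1:  p_4=1·166+129=295,  q_4=1·9+7=16
…
a_6=1:  p_6=1·461+295=756,  q_6=1·25+16=41
a_7=8:  p_7=8·756+461=6509,  q_7=8·41+25=353
a_8=1:  p_8=1·6509+756=7265,  q_8=1·353+41=394
…
a_10=1:  p_10=1·13774+7265=21039,  q_10=1·747+394=1141
…
a_12=3:  p_12=3·34813+21039=125478,  q_12=3·1888+1141=6805
a_13=2:  p_13=2·125478+34813=285769,  q_13=2·6805+1888=15498
fundamental: x₁=285769, y₁=15498  (since 81663921361 − 340·240188004 = 1)

285769 15498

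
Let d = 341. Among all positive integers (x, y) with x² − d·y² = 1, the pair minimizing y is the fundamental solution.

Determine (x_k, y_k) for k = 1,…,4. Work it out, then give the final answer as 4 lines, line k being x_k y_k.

10626551 575460
225847172311201 12230310076920
4799952989541519968951 259932027556408030380
102013890481930631287980124801 5524361894723138392975161840

d=341: √d = [18; 2,6,1,8,2,…,6,2,36] (ℓ=14, even), read p_13/q_13
step 0: (18, 1)  from 18·(1,0) + (0,1)
…
step 3: (277, 15)  from 1·(240,13) + (37,2)
…
step 5: (5189, 281)  from 2·(2456,133) + (277,15)
…
step 8: (28124, 1523)  from 1·(20479,1109) + (7645,414)
step 9: (76727, 4155)  from 2·(28124,1523) + (20479,1109)
step 10: (641940, 34763)  from 8·(76727,4155) + (28124,1523)
…
step 12: (4953942, 268271)  from 6·(718667,38918) + (641940,34763)
step 13: (10626551, 575460)  from 2·(4953942,268271) + (718667,38918)
fundamental: x₁=10626551, y₁=575460  (since 112923586155601 − 341·331154211600 = 1)
(x_2, y_2) = (10626551·10626551 + 341·575460·575460, 10626551·575460 + 575460·10626551) = (225847172311201, 12230310076920)
(x_3, y_3) = (10626551·225847172311201 + 341·575460·12230310076920, 10626551·12230310076920 + 575460·225847172311201) = (4799952989541519968951, 259932027556408030380)
(x_4, y_4) = (10626551·4799952989541519968951 + 341·575460·259932027556408030380, 10626551·259932027556408030380 + 575460·4799952989541519968951) = (102013890481930631287980124801, 5524361894723138392975161840)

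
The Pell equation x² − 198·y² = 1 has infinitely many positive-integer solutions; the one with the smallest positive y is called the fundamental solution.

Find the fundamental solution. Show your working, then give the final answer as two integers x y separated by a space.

197 14

√198 → a₀=14, period (14,28); ℓ=2 even so k=1
step 0: (14, 1)  from 14·(1,0) + (0,1)
step 1: (197, 14)  from 14·(14,1) + (1,0)
→ (197, 14).  Check: 197²=38809, 198·14²=38808, difference 1.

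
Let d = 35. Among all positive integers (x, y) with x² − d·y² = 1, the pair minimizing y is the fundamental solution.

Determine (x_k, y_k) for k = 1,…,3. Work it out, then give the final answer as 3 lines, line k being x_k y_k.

√35 → a₀=5, period (1,10); ℓ=2 even so k=1
step 0: (5, 1)  from 5·(1,0) + (0,1)
step 1: (6, 1)  from 1·(5,1) + (1,0)
→ (6, 1).  Check: 6²=36, 35·1²=35, difference 1.
(x_2, y_2) = (6·6 + 35·1·1, 6·1 + 1·6) = (71, 12)
(x_3, y_3) = (6·71 + 35·1·12, 6·12 + 1·71) = (846, 143)

6 1
71 12
846 143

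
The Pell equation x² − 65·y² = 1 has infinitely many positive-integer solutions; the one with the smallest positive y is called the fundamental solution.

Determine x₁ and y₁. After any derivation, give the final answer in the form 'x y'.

√65 = [8; 16, …], period ℓ=1 (odd) → k=1
i=0: a=8 ⇒ p=8, q=1
i=1: a=16 ⇒ p=129, q=16
→ (129, 16).  Check: 129²=16641, 65·16²=16640, difference 1.

129 16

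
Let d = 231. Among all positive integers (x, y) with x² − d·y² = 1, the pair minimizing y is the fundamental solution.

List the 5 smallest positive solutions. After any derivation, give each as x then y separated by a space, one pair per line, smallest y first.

√231 = [15; 5,30, …], period ℓ=2 (even) → k=1
step 0: (15, 1)  from 15·(1,0) + (0,1)
step 1: (76, 5)  from 5·(15,1) + (1,0)
→ (76, 5).  Check: 76²=5776, 231·5²=5775, difference 1.
(76+5√231)^2 = 11551 + 760√231
(76+5√231)^3 = 1755676 + 115515√231
(76+5√231)^4 = 266851201 + 17557520√231
(76+5√231)^5 = 40559626876 + 2668627525√231

76 5
11551 760
1755676 115515
266851201 17557520
40559626876 2668627525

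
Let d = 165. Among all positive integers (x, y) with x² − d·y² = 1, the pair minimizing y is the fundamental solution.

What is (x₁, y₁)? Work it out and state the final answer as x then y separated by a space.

d=165: √d = [12; 1,5,2,5,1,24] (ℓ=6, even), read p_5/q_5
i=0: a=12 ⇒ p=12, q=1
i=1: a=1 ⇒ p=13, q=1
i=2: a=5 ⇒ p=77, q=6
i=3: a=2 ⇒ p=167, q=13
i=4: a=5 ⇒ p=912, q=71
i=5: a=1 ⇒ p=1079, q=84
→ (1079, 84).  Check: 1079²=1164241, 165·84²=1164240, difference 1.

1079 84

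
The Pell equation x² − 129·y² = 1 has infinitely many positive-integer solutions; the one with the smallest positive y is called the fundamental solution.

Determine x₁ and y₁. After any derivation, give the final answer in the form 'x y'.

16855 1484

d=129: √d = [11; 2,1,3,1,6,1,3,1,2,22] (ℓ=10, even), read p_9/q_9
k=0  a_k=11  p_k/q_k = 11/1
k=1  a_k=2  p_k/q_k = 23/2
k=2  a_k=1  p_k/q_k = 34/3
k=3  a_k=3  p_k/q_k = 125/11
k=4  a_k=1  p_k/q_k = 159/14
k=5  a_k=6  p_k/q_k = 1079/95
…
k=8  a_k=1  p_k/q_k = 6031/531
k=9  a_k=2  p_k/q_k = 16855/1484
(x₁, y₁) = (16855, 1484);  16855² − 129·1484² = 1 ✓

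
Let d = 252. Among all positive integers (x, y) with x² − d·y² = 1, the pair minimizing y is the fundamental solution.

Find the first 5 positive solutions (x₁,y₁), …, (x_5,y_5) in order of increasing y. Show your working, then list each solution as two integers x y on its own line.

d=252: √d = [15; 1,6,1,30] (ℓ=4, even), read p_3/q_3
i=0: a=15 ⇒ p=15, q=1
i=1: a=1 ⇒ p=16, q=1
i=2: a=6 ⇒ p=111, q=7
i=3: a=1 ⇒ p=127, q=8
→ (127, 8).  Check: 127²=16129, 252·8²=16128, difference 1.
n=2: (127,8)∘(127,8) = (127·127+252·8·8, 127·8+8·127) = (32257,2032)
n=3: (32257,2032)∘(127,8) = (127·32257+252·8·2032, 127·2032+8·32257) = (8193151,516120)
n=4: (8193151,516120)∘(127,8) = (127·8193151+252·8·516120, 127·516120+8·8193151) = (2081028097,131092448)
n=5: (2081028097,131092448)∘(127,8) = (127·2081028097+252·8·131092448, 127·131092448+8·2081028097) = (528572943487,33296965672)

127 8
32257 2032
8193151 516120
2081028097 131092448
528572943487 33296965672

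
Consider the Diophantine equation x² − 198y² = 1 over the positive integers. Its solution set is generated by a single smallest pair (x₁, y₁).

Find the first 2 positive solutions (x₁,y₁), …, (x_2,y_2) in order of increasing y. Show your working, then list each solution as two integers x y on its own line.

d=198: √d = [14; 14,28] (ℓ=2, even), read p_1/q_1
i=0: a=14 ⇒ p=14, q=1
i=1: a=14 ⇒ p=197, q=14
(x₁, y₁) = (197, 14);  197² − 198·14² = 1 ✓
(197+14√198)^2 = 77617 + 5516√198

197 14
77617 5516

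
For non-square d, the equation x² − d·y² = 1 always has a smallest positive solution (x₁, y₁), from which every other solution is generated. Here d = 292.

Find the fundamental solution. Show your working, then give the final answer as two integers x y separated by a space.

d=292: √d = [17; 11,2,1,3,8,3,1,2,11,34] (ℓ=10, even), read p_9/q_9
step 0: (17, 1)  from 17·(1,0) + (0,1)
step 1: (188, 11)  from 11·(17,1) + (1,0)
…
step 7: (72812, 4261)  from 1·(55143,3227) + (17669,1034)
step 8: (200767, 11749)  from 2·(72812,4261) + (55143,3227)
step 9: (2281249, 133500)  from 11·(200767,11749) + (72812,4261)
(x₁, y₁) = (2281249, 133500);  2281249² − 292·133500² = 1 ✓

2281249 133500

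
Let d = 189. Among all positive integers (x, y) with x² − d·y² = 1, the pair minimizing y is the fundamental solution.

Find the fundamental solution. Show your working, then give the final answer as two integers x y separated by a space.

[13; 1,2,1,26] for √189; ℓ=4 ⇒ convergent index 3
k=0  a_k=13  p_k/q_k = 13/1
…
k=2  a_k=2  p_k/q_k = 41/3
k=3  a_k=1  p_k/q_k = 55/4
→ (55, 4).  Check: 55²=3025, 189·4²=3024, difference 1.

55 4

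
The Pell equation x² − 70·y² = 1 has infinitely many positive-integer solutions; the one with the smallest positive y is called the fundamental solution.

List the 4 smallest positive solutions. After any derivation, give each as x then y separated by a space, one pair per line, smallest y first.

√70 → a₀=8, period (2,1,2,1,2,16); ℓ=6 even so k=5
k=0  a_k=8  p_k/q_k = 8/1
k=1  a_k=2  p_k/q_k = 17/2
…
k=4  a_k=1  p_k/q_k = 92/11
k=5  a_k=2  p_k/q_k = 251/30
→ (251, 30).  Check: 251²=63001, 70·30²=63000, difference 1.
n=2: (251,30)∘(251,30) = (251·251+70·30·30, 251·30+30·251) = (126001,15060)
n=3: (126001,15060)∘(251,30) = (251·126001+70·30·15060, 251·15060+30·126001) = (63252251,7560090)
n=4: (63252251,7560090)∘(251,30) = (251·63252251+70·30·7560090, 251·7560090+30·63252251) = (31752504001,3795150120)

251 30
126001 15060
63252251 7560090
31752504001 3795150120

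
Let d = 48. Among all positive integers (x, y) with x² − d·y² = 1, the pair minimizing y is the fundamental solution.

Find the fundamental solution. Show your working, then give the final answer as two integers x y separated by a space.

√48 = [6; 1,12, …], period ℓ=2 (even) → k=1
k=0  a_k=6  p_k/q_k = 6/1
k=1  a_k=1  p_k/q_k = 7/1
(x₁, y₁) = (7, 1);  7² − 48·1² = 1 ✓

7 1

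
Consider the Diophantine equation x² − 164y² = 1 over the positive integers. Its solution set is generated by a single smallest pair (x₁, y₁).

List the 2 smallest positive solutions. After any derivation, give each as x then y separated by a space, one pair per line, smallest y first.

2049 160
8396801 655680

√164 → a₀=12, period (1,4,6,4,1,24); ℓ=6 even so k=5
k=0  a_k=12  p_k/q_k = 12/1
…
k=3  a_k=6  p_k/q_k = 397/31
k=4  a_k=4  p_k/q_k = 1652/129
k=5  a_k=1  p_k/q_k = 2049/160
(x₁, y₁) = (2049, 160);  2049² − 164·160² = 1 ✓
n=2: (2049,160)∘(2049,160) = (2049·2049+164·160·160, 2049·160+160·2049) = (8396801,655680)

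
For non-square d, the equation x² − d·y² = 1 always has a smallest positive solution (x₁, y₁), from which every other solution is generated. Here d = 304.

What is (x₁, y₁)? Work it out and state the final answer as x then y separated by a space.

57799 3315

√304 → a₀=17, period (2,3,2,1,1,1,1,1,2,3,2,34); ℓ=12 even so k=11
i=0: a=17 ⇒ p=17, q=1
i=1: a=2 ⇒ p=35, q=2
…
i=7: a=1 ⇒ p=1761, q=101
i=8: a=1 ⇒ p=2842, q=163
…
i=10: a=3 ⇒ p=25177, q=1444
i=11: a=2 ⇒ p=57799, q=3315
(x₁, y₁) = (57799, 3315);  57799² − 304·3315² = 1 ✓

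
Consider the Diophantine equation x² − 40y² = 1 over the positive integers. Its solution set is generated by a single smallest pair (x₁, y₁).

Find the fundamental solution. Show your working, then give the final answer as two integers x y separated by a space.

√40 → a₀=6, period (3,12); ℓ=2 even so k=1
i=0: a=6 ⇒ p=6, q=1
i=1: a=3 ⇒ p=19, q=3
fundamental: x₁=19, y₁=3  (since 361 − 40·9 = 1)

19 3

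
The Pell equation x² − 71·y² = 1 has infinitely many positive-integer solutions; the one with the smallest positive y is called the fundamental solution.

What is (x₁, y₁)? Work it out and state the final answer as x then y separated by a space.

3480 413

d=71: √d = [8; 2,2,1,7,1,2,2,16] (ℓ=8, even), read p_7/q_7
k=0  a_k=8  p_k/q_k = 8/1
…
k=3  a_k=1  p_k/q_k = 59/7
k=4  a_k=7  p_k/q_k = 455/54
k=5  a_k=1  p_k/q_k = 514/61
k=6  a_k=2  p_k/q_k = 1483/176
k=7  a_k=2  p_k/q_k = 3480/413
fundamental: x₁=3480, y₁=413  (since 12110400 − 71·170569 = 1)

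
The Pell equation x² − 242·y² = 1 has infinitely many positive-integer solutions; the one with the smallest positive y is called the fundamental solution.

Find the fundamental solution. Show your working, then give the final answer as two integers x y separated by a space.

√242 → a₀=15, period (1,1,3,1,14,1,3,1,1,30); ℓ=10 even so k=9
i=0: a=15 ⇒ p=15, q=1
…
i=4: a=1 ⇒ p=140, q=9
…
i=7: a=3 ⇒ p=8696, q=559
i=8: a=1 ⇒ p=10905, q=701
i=9: a=1 ⇒ p=19601, q=1260
(x₁, y₁) = (19601, 1260);  19601² − 242·1260² = 1 ✓

19601 1260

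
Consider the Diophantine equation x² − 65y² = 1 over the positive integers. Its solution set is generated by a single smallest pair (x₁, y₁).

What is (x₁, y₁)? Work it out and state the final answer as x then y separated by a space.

129 16

[8; 16] for √65; ℓ=1 ⇒ convergent index 1
step 0: (8, 1)  from 8·(1,0) + (0,1)
step 1: (129, 16)  from 16·(8,1) + (1,0)
fundamental: x₁=129, y₁=16  (since 16641 − 65·256 = 1)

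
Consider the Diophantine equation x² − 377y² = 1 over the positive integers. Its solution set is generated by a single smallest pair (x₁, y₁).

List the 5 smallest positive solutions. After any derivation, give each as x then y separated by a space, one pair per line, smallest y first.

[19; 2,2,2,38] for √377; ℓ=4 ⇒ convergent index 3
a_0=19:  p_0=19·1+0=19,  q_0=19·0+1=1
a_1=2:  p_1=2·19+1=39,  q_1=2·1+0=2
a_2=2:  p_2=2·39+19=97,  q_2=2·2+1=5
a_3=2:  p_3=2·97+39=233,  q_3=2·5+2=12
→ (233, 12).  Check: 233²=54289, 377·12²=54288, difference 1.
(x_2, y_2) = (233·233 + 377·12·12, 233·12 + 12·233) = (108577, 5592)
(x_3, y_3) = (233·108577 + 377·12·5592, 233·5592 + 12·108577) = (50596649, 2605860)
(x_4, y_4) = (233·50596649 + 377·12·2605860, 233·2605860 + 12·50596649) = (23577929857, 1214325168)
(x_5, y_5) = (233·23577929857 + 377·12·1214325168, 233·1214325168 + 12·23577929857) = (10987264716713, 565872922428)

233 12
108577 5592
50596649 2605860
23577929857 1214325168
10987264716713 565872922428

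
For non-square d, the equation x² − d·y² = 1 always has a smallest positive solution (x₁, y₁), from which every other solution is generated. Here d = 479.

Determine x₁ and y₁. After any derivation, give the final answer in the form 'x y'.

√479 = [21; 1,7,1,3,2,21,2,3,1,7,1,42, …], period ℓ=12 (even) → k=11
k=0  a_k=21  p_k/q_k = 21/1
k=1  a_k=1  p_k/q_k = 22/1
…
k=3  a_k=1  p_k/q_k = 197/9
k=4  a_k=3  p_k/q_k = 766/35
k=5  a_k=2  p_k/q_k = 1729/79
k=6  a_k=21  p_k/q_k = 37075/1694
k=7  a_k=2  p_k/q_k = 75879/3467
…
k=10  a_k=7  p_k/q_k = 2648849/121029
k=11  a_k=1  p_k/q_k = 2989440/136591
→ (2989440, 136591).  Check: 2989440²=8936751513600, 479·136591²=8936751513599, difference 1.

2989440 136591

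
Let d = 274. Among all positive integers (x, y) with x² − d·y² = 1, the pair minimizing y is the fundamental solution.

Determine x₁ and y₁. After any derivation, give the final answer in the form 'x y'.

3959299 239190

[16; 1,1,4,4,1,1,32] for √274; ℓ=7 ⇒ convergent index 13
k=0  a_k=16  p_k/q_k = 16/1
…
k=2  a_k=1  p_k/q_k = 33/2
k=3  a_k=4  p_k/q_k = 149/9
…
k=6  a_k=1  p_k/q_k = 1407/85
…
k=9  a_k=1  p_k/q_k = 93011/5619
k=10  a_k=4  p_k/q_k = 419253/25328
…
k=12  a_k=1  p_k/q_k = 2189276/132259
k=13  a_k=1  p_k/q_k = 3959299/239190
fundamental: x₁=3959299, y₁=239190  (since 15676048571401 − 274·57211856100 = 1)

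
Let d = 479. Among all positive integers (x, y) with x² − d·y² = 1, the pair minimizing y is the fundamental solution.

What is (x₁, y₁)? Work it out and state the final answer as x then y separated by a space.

√479 → a₀=21, period (1,7,1,3,2,21,2,3,1,7,1,42); ℓ=12 even so k=11
k=0  a_k=21  p_k/q_k = 21/1
k=1  a_k=1  p_k/q_k = 22/1
k=2  a_k=7  p_k/q_k = 175/8
k=3  a_k=1  p_k/q_k = 197/9
k=4  a_k=3  p_k/q_k = 766/35
…
k=6  a_k=21  p_k/q_k = 37075/1694
k=7  a_k=2  p_k/q_k = 75879/3467
k=8  a_k=3  p_k/q_k = 264712/12095
…
k=10  a_k=7  p_k/q_k = 2648849/121029
k=11  a_k=1  p_k/q_k = 2989440/136591
(x₁, y₁) = (2989440, 136591);  2989440² − 479·136591² = 1 ✓

2989440 136591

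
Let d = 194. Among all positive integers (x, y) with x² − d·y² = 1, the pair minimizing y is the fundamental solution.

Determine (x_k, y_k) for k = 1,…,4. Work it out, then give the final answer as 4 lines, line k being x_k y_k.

[13; 1,12,1,26] for √194; ℓ=4 ⇒ convergent index 3
k=0  a_k=13  p_k/q_k = 13/1
…
k=2  a_k=12  p_k/q_k = 181/13
k=3  a_k=1  p_k/q_k = 195/14
fundamental: x₁=195, y₁=14  (since 38025 − 194·196 = 1)
n=2: (195,14)∘(195,14) = (195·195+194·14·14, 195·14+14·195) = (76049,5460)
n=3: (76049,5460)∘(195,14) = (195·76049+194·14·5460, 195·5460+14·76049) = (29658915,2129386)
n=4: (29658915,2129386)∘(195,14) = (195·29658915+194·14·2129386, 195·2129386+14·29658915) = (11566900801,830455080)

195 14
76049 5460
29658915 2129386
11566900801 830455080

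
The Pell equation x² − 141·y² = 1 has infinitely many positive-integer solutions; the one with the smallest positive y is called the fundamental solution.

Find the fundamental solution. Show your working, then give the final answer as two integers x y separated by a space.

√141 → a₀=11, period (1,6,1,22); ℓ=4 even so k=3
k=0  a_k=11  p_k/q_k = 11/1
k=1  a_k=1  p_k/q_k = 12/1
k=2  a_k=6  p_k/q_k = 83/7
k=3  a_k=1  p_k/q_k = 95/8
fundamental: x₁=95, y₁=8  (since 9025 − 141·64 = 1)

95 8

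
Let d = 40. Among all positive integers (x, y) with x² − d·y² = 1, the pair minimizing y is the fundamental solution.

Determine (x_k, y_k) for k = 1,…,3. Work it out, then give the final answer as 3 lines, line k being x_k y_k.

19 3
721 114
27379 4329

d=40: √d = [6; 3,12] (ℓ=2, even), read p_1/q_1
step 0: (6, 1)  from 6·(1,0) + (0,1)
step 1: (19, 3)  from 3·(6,1) + (1,0)
(x₁, y₁) = (19, 3);  19² − 40·3² = 1 ✓
k=2:  x_2 = 19·19+40·3·3 = 721,  y_2 = 19·3+3·19 = 114
k=3:  x_3 = 19·721+40·3·114 = 27379,  y_3 = 19·114+3·721 = 4329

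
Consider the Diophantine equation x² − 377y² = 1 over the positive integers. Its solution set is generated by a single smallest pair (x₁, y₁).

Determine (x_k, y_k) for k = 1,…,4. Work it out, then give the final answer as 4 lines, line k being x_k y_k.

d=377: √d = [19; 2,2,2,38] (ℓ=4, even), read p_3/q_3
step 0: (19, 1)  from 19·(1,0) + (0,1)
step 1: (39, 2)  from 2·(19,1) + (1,0)
step 2: (97, 5)  from 2·(39,2) + (19,1)
step 3: (233, 12)  from 2·(97,5) + (39,2)
(x₁, y₁) = (233, 12);  233² − 377·12² = 1 ✓
k=2:  x_2 = 233·233+377·12·12 = 108577,  y_2 = 233·12+12·233 = 5592
k=3:  x_3 = 233·108577+377·12·5592 = 50596649,  y_3 = 233·5592+12·108577 = 2605860
k=4:  x_4 = 233·50596649+377·12·2605860 = 23577929857,  y_4 = 233·2605860+12·50596649 = 1214325168

233 12
108577 5592
50596649 2605860
23577929857 1214325168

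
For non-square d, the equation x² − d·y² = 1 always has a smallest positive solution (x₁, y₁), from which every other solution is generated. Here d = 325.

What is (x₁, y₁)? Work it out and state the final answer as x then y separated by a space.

√325 → a₀=18, period (36); ℓ=1 odd so k=1
k=0  a_k=18  p_k/q_k = 18/1
k=1  a_k=36  p_k/q_k = 649/36
(x₁, y₁) = (649, 36);  649² − 325·36² = 1 ✓

649 36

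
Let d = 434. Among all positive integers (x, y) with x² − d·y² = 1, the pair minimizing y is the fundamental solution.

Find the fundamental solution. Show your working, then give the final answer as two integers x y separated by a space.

d=434: √d = [20; 1,4,1,40] (ℓ=4, even), read p_3/q_3
k=0  a_k=20  p_k/q_k = 20/1
k=1  a_k=1  p_k/q_k = 21/1
k=2  a_k=4  p_k/q_k = 104/5
k=3  a_k=1  p_k/q_k = 125/6
→ (125, 6).  Check: 125²=15625, 434·6²=15624, difference 1.

125 6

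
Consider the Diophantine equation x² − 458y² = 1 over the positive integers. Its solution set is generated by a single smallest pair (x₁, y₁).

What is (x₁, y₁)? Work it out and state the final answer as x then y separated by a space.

[21; 2,2,42] for √458; ℓ=3 ⇒ convergent index 5
i=0: a=21 ⇒ p=21, q=1
i=1: a=2 ⇒ p=43, q=2
…
i=3: a=42 ⇒ p=4537, q=212
i=4: a=2 ⇒ p=9181, q=429
i=5: a=2 ⇒ p=22899, q=1070
(x₁, y₁) = (22899, 1070);  22899² − 458·1070² = 1 ✓

22899 1070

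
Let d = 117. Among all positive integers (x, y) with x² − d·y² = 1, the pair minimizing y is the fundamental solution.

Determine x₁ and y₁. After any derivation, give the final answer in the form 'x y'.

d=117: √d = [10; 1,4,2,4,1,20] (ℓ=6, even), read p_5/q_5
k=0  a_k=10  p_k/q_k = 10/1
…
k=3  a_k=2  p_k/q_k = 119/11
k=4  a_k=4  p_k/q_k = 530/49
k=5  a_k=1  p_k/q_k = 649/60
(x₁, y₁) = (649, 60);  649² − 117·60² = 1 ✓

649 60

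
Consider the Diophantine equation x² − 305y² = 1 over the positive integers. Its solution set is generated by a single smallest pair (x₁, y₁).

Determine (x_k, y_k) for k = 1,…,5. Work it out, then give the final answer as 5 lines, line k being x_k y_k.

√305 → a₀=17, period (2,6,2,34); ℓ=4 even so k=3
k=0  a_k=17  p_k/q_k = 17/1
k=1  a_k=2  p_k/q_k = 35/2
k=2  a_k=6  p_k/q_k = 227/13
k=3  a_k=2  p_k/q_k = 489/28
(x₁, y₁) = (489, 28);  489² − 305·28² = 1 ✓
n=2: (489,28)∘(489,28) = (489·489+305·28·28, 489·28+28·489) = (478241,27384)
n=3: (478241,27384)∘(489,28) = (489·478241+305·28·27384, 489·27384+28·478241) = (467719209,26781524)
n=4: (467719209,26781524)∘(489,28) = (489·467719209+305·28·26781524, 489·26781524+28·467719209) = (457428908161,26192303088)
n=5: (457428908161,26192303088)∘(489,28) = (489·457428908161+305·28·26192303088, 489·26192303088+28·457428908161) = (447365004462249,25616045638540)

489 28
478241 27384
467719209 26781524
457428908161 26192303088
447365004462249 25616045638540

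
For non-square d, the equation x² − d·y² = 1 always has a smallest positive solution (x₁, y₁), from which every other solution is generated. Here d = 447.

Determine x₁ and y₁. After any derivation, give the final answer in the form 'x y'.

√447 → a₀=21, period (7,42); ℓ=2 even so k=1
i=0: a=21 ⇒ p=21, q=1
i=1: a=7 ⇒ p=148, q=7
(x₁, y₁) = (148, 7);  148² − 447·7² = 1 ✓

148 7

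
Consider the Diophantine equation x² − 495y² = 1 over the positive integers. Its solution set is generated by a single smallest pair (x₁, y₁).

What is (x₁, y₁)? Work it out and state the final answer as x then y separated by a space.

[22; 4,44] for √495; ℓ=2 ⇒ convergent index 1
k=0  a_k=22  p_k/q_k = 22/1
k=1  a_k=4  p_k/q_k = 89/4
fundamental: x₁=89, y₁=4  (since 7921 − 495·16 = 1)

89 4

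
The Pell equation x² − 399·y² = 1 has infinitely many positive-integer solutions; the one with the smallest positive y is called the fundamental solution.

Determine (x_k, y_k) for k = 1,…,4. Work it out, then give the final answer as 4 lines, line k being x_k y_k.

20 1
799 40
31940 1599
1276801 63920

√399 = [19; 1,38, …], period ℓ=2 (even) → k=1
step 0: (19, 1)  from 19·(1,0) + (0,1)
step 1: (20, 1)  from 1·(19,1) + (1,0)
→ (20, 1).  Check: 20²=400, 399·1²=399, difference 1.
k=2:  x_2 = 20·20+399·1·1 = 799,  y_2 = 20·1+1·20 = 40
k=3:  x_3 = 20·799+399·1·40 = 31940,  y_3 = 20·40+1·799 = 1599
k=4:  x_4 = 20·31940+399·1·1599 = 1276801,  y_4 = 20·1599+1·31940 = 63920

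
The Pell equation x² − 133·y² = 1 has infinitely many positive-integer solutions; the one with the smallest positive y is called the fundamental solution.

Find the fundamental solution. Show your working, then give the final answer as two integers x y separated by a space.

2588599 224460

d=133: √d = [11; 1,1,7,5,1,…,1,1,22] (ℓ=16, even), read p_15/q_15
step 0: (11, 1)  from 11·(1,0) + (0,1)
…
step 6: (1949, 169)  from 1·(1061,92) + (888,77)
…
step 8: (7969, 691)  from 2·(3010,261) + (1949,169)
…
step 14: (1378591, 119539)  from 1·(1210008,104921) + (168583,14618)
step 15: (2588599, 224460)  from 1·(1378591,119539) + (1210008,104921)
fundamental: x₁=2588599, y₁=224460  (since 6700844782801 − 133·50382291600 = 1)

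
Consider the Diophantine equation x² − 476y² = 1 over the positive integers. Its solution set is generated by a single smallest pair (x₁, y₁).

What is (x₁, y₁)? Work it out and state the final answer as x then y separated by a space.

√476 = [21; 1,4,2,10,2,4,1,42, …], period ℓ=8 (even) → k=7
k=0  a_k=21  p_k/q_k = 21/1
k=1  a_k=1  p_k/q_k = 22/1
k=2  a_k=4  p_k/q_k = 109/5
k=3  a_k=2  p_k/q_k = 240/11
k=4  a_k=10  p_k/q_k = 2509/115
…
k=6  a_k=4  p_k/q_k = 23541/1079
k=7  a_k=1  p_k/q_k = 28799/1320
fundamental: x₁=28799, y₁=1320  (since 829382401 − 476·1742400 = 1)

28799 1320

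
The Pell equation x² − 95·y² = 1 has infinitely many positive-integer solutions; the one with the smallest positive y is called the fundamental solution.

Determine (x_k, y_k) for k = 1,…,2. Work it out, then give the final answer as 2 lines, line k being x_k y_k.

39 4
3041 312

√95 = [9; 1,2,1,18, …], period ℓ=4 (even) → k=3
i=0: a=9 ⇒ p=9, q=1
i=1: a=1 ⇒ p=10, q=1
i=2: a=2 ⇒ p=29, q=3
i=3: a=1 ⇒ p=39, q=4
→ (39, 4).  Check: 39²=1521, 95·4²=1520, difference 1.
(39+4√95)^2 = 3041 + 312√95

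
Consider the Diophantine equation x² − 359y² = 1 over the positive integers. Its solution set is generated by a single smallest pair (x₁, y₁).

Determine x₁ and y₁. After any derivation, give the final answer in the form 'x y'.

√359 = [18; 1,17,1,36, …], period ℓ=4 (even) → k=3
a_0=18:  p_0=18·1+0=18,  q_0=18·0+1=1
…
a_2=17:  p_2=17·19+18=341,  q_2=17·1+1=18
a_3=1:  p_3=1·341+19=360,  q_3=1·18+1=19
fundamental: x₁=360, y₁=19  (since 129600 − 359·361 = 1)

360 19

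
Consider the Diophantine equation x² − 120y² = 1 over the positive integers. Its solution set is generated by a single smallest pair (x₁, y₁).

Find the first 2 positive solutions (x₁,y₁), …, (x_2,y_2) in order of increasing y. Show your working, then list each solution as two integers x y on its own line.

11 1
241 22

√120 = [10; 1,20, …], period ℓ=2 (even) → k=1
a_0=10:  p_0=10·1+0=10,  q_0=10·0+1=1
a_1=1:  p_1=1·10+1=11,  q_1=1·1+0=1
fundamental: x₁=11, y₁=1  (since 121 − 120·1 = 1)
n=2: (11,1)∘(11,1) = (11·11+120·1·1, 11·1+1·11) = (241,22)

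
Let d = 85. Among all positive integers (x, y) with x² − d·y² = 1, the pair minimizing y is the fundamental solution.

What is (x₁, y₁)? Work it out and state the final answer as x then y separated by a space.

[9; 4,1,1,4,18] for √85; ℓ=5 ⇒ convergent index 9
i=0: a=9 ⇒ p=9, q=1
i=1: a=4 ⇒ p=37, q=4
i=2: a=1 ⇒ p=46, q=5
…
i=4: a=4 ⇒ p=378, q=41
i=5: a=18 ⇒ p=6887, q=747
i=6: a=4 ⇒ p=27926, q=3029
i=7: a=1 ⇒ p=34813, q=3776
i=8: a=1 ⇒ p=62739, q=6805
i=9: a=4 ⇒ p=285769, q=30996
→ (285769, 30996).  Check: 285769²=81663921361, 85·30996²=81663921360, difference 1.

285769 30996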